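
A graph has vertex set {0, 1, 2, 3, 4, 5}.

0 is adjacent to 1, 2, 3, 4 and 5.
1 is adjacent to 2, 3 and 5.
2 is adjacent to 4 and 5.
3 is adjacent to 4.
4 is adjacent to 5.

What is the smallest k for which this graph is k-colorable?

0, 1, 2, 5 are pairwise adjacent (a clique of size 4), so at least 4 colors are needed.
A valid assignment using 4 colors: 0=a, 1=d, 2=c, 3=b, 4=d, 5=b. No two adjacent vertices share a color.

4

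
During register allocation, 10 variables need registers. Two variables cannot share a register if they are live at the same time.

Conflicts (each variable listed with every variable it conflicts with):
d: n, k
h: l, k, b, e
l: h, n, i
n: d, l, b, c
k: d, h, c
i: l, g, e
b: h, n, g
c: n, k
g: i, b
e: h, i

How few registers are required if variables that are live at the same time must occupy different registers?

The cycle d-k-h-l-n-d has odd length 5, so it cannot be 2-colored; at least 3 registers are needed.
3 registers suffice: register 1 → {h, n, i}; register 2 → {l, k, b, e}; register 3 → {d, c, g}. Every pair that conflicts lands in different registers.

3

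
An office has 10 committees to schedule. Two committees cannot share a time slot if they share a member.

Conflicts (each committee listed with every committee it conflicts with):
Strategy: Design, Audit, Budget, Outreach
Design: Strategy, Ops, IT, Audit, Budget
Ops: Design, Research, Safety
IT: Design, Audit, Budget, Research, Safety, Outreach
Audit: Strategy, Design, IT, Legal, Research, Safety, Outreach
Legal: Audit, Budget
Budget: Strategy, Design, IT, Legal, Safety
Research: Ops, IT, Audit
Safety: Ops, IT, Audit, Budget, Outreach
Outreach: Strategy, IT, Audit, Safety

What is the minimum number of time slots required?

4

IT, Audit, Safety, Outreach pairwise conflict, so at least 4 time slots are needed.
4 time slots suffice: time slot 1 → {Ops, Audit, Budget}; time slot 2 → {Strategy, IT, Legal}; time slot 3 → {Design, Research, Safety}; time slot 4 → {Outreach}. Every pair that conflicts lands in different time slots.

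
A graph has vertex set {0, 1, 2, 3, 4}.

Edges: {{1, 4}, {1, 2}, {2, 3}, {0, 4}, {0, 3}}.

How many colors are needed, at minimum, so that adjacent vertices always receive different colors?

The cycle 0-3-2-1-4-0 has odd length 5, so it cannot be 2-colored; at least 3 colors are needed.
One proper 3-coloring: 0=red, 1=blue, 2=red, 3=blue, 4=green. Every edge joins two different colors.

3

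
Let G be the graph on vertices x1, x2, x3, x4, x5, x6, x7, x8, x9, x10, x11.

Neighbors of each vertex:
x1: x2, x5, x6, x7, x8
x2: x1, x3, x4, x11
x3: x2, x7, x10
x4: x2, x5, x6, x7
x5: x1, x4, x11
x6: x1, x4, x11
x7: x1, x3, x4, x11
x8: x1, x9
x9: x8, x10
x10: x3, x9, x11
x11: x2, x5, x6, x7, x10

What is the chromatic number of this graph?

x7 and x11 are adjacent, so at least 2 colors are needed.
2 colors suffice: x1=1, x2=2, x3=1, x4=1, x5=2, x6=2, x7=2, x8=2, x9=1, x10=2, x11=1. Every edge joins two different colors.

2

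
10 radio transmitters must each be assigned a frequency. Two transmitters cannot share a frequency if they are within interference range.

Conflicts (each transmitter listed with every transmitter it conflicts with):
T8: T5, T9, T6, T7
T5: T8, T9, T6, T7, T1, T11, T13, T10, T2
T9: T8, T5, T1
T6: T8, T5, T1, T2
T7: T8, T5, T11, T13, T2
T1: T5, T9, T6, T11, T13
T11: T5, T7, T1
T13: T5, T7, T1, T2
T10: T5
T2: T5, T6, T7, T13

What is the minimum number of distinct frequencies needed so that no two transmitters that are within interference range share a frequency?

4

T5, T7, T13, T2 are mutually in conflict, so at least 4 frequencies are needed.
4 frequencies suffice: T8=4, T5=1, T9=3, T6=3, T7=2, T1=2, T11=3, T13=3, T10=2, T2=4. Every pair that conflicts lands in different frequencies.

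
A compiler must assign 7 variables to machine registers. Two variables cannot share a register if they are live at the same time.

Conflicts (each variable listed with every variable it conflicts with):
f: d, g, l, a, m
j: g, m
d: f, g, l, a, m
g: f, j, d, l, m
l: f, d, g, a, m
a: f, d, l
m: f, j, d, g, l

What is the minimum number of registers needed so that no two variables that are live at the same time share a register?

f, d, g, l, m are mutually in conflict, so at least 5 registers are needed.
5 registers suffice: f=1, j=1, d=2, g=5, l=3, a=4, m=4. Each listed conflict is separated.

5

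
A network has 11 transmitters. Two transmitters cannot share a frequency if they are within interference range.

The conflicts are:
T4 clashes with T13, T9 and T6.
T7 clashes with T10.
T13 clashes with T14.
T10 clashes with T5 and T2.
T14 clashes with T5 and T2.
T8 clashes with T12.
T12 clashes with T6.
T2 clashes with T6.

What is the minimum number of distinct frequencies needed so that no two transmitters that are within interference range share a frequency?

3

The cycle T14-T2-T6-T4-T13-T14 has odd length 5, so it cannot be 2-colored; at least 3 frequencies are needed.
3 frequencies suffice: frequency 1 → {T4, T7, T12, T5, T2}; frequency 2 → {T10, T14, T8, T9, T6}; frequency 3 → {T13}. Each listed conflict is separated.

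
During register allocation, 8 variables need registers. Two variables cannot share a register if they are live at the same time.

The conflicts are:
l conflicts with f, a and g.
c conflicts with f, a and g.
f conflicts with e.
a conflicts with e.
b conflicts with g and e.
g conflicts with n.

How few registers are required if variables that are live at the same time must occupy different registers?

3

The cycle e-b-g-c-a-e has odd length 5, so it cannot be 2-colored; at least 3 registers are needed.
3 registers suffice: l=2, c=2, f=1, a=1, b=3, g=1, e=2, n=2. Every pair that conflicts lands in different registers.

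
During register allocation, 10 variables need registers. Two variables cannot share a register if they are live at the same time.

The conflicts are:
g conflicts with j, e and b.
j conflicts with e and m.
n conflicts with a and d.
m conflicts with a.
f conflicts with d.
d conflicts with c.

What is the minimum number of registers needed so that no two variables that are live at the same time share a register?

g, j, e are mutually in conflict, so at least 3 registers are needed.
3 registers suffice: register 1 → {g, a, d}; register 2 → {j, n, f, c, b}; register 3 → {e, m}. Each listed conflict is separated.

3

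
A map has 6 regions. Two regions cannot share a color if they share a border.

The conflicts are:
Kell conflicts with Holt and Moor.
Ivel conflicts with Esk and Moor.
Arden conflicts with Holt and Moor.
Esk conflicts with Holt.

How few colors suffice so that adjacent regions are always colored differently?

3

The cycle Moor-Ivel-Esk-Holt-Arden-Moor has odd length 5, so it cannot be 2-colored; at least 3 colors are needed.
3 colors suffice: Kell=2, Ivel=3, Arden=2, Esk=2, Holt=1, Moor=1. No two conflicting regions share a color.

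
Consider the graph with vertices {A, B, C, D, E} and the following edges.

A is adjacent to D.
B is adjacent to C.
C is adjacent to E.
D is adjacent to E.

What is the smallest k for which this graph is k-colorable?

2

D and E are adjacent, so at least 2 colors are needed.
A valid assignment using 2 colors: A=1, B=1, C=2, D=2, E=1. Each edge has distinct colors on its endpoints.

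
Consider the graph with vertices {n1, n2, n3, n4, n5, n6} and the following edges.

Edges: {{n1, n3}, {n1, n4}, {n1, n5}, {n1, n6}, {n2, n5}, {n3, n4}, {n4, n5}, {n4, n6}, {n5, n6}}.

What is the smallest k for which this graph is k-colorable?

4

n1, n4, n5, n6 are mutually adjacent (a clique of size 4), so at least 4 colors are needed.
4 colors suffice: color 1 → {n1, n2}; color 2 → {n4}; color 3 → {n3, n5}; color 4 → {n6}. Each edge has distinct colors on its endpoints.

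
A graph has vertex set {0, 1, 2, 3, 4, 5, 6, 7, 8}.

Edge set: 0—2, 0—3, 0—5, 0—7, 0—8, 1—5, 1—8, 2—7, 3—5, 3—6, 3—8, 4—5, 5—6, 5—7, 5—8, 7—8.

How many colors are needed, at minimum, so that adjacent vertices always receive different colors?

0, 3, 5, 8 are pairwise adjacent (a clique of size 4), so at least 4 colors are needed.
4 colors suffice: color red → {2, 5}; color blue → {0, 1, 4, 6}; color green → {8}; color yellow → {3, 7}. No two adjacent vertices share a color.

4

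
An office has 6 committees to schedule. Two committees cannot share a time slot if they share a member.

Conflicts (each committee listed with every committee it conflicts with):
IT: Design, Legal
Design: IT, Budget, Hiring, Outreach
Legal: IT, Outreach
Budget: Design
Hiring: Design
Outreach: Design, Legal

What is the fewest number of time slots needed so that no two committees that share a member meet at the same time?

Design and Hiring conflict, so at least 2 time slots are needed.
Using 2 time slots: IT=2, Design=1, Legal=1, Budget=2, Hiring=2, Outreach=2. No two conflicting committees share a time slot.

2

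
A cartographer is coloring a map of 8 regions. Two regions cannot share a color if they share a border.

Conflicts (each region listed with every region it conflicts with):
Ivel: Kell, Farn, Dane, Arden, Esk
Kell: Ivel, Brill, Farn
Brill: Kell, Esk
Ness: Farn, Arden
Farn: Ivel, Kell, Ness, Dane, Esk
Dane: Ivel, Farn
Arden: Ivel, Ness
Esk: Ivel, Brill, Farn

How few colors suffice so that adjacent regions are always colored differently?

Ivel, Kell, Farn are mutually in conflict, so at least 3 colors are needed.
3 colors suffice: color 1 → {Brill, Farn, Arden}; color 2 → {Ivel, Ness}; color 3 → {Kell, Dane, Esk}. No two conflicting regions share a color.

3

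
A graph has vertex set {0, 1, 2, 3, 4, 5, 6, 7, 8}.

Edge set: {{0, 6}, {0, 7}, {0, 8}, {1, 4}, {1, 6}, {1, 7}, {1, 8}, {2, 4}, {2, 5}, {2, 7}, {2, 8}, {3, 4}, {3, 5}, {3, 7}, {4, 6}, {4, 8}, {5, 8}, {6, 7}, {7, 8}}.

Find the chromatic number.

3

1, 4, 6 are mutually adjacent, so at least 3 colors are needed.
3 colors suffice: 0=c, 1=c, 2=c, 3=b, 4=a, 5=a, 6=b, 7=a, 8=b. Every edge joins two different colors.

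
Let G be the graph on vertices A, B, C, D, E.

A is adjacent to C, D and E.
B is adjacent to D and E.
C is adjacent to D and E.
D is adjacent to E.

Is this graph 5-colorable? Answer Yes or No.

The chromatic number is 4. A, C, D, E form a clique, so at least 4 colors are needed.
One proper 4-coloring: A=3, B=3, C=4, D=1, E=2.
Since 5 ≥ 4, a proper 5-coloring certainly exists.

Yes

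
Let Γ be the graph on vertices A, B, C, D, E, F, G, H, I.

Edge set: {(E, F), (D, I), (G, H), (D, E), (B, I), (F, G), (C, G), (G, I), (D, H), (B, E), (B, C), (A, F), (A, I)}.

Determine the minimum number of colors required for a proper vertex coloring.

The cycle F-E-D-I-G-F has odd length 5, so it cannot be 2-colored; at least 3 colors are needed.
A valid assignment using 3 colors: A=2, B=2, C=1, D=2, E=3, F=1, G=2, H=1, I=1. Each edge has distinct colors on its endpoints.

3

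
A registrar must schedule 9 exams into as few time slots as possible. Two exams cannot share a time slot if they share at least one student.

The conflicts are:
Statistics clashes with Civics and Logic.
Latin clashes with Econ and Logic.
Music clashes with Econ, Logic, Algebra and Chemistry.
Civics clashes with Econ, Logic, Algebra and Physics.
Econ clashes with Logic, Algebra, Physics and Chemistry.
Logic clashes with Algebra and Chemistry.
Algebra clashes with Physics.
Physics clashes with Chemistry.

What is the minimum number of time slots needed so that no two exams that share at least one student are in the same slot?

Civics, Econ, Logic, Algebra pairwise conflict, so at least 4 time slots are needed.
4 time slots suffice: time slot 1 → {Logic, Physics}; time slot 2 → {Statistics, Econ}; time slot 3 → {Latin, Algebra, Chemistry}; time slot 4 → {Music, Civics}. Each listed conflict is separated.

4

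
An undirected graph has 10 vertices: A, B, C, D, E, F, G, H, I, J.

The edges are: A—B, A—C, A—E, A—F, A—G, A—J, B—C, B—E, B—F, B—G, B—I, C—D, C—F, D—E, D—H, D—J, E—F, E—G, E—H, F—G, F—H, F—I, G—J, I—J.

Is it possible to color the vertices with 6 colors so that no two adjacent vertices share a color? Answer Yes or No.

Yes

The chromatic number is 5. A, B, E, F, G are mutually adjacent (a clique of size 5), so at least 5 colors are needed.
One proper 5-coloring: A=green, B=yellow, C=blue, D=red, E=blue, F=red, G=purple, H=green, I=green, J=blue.
Since 6 ≥ 5, a proper 6-coloring certainly exists.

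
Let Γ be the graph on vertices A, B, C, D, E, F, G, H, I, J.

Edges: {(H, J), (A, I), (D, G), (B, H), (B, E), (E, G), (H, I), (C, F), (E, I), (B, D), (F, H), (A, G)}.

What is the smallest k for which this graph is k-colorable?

2

H and I are adjacent, so at least 2 colors are needed.
One proper 2-coloring: A=1, B=2, C=1, D=1, E=1, F=2, G=2, H=1, I=2, J=2. Each edge has distinct colors on its endpoints.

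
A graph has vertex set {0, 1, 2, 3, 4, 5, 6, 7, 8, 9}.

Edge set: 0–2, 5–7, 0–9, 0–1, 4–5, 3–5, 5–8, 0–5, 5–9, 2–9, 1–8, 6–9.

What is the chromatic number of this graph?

3

0, 5, 9 form a triangle, so at least 3 colors are needed.
One proper 3-coloring: 0=c, 1=a, 2=a, 3=b, 4=b, 5=a, 6=a, 7=b, 8=b, 9=b. Every edge joins two different colors.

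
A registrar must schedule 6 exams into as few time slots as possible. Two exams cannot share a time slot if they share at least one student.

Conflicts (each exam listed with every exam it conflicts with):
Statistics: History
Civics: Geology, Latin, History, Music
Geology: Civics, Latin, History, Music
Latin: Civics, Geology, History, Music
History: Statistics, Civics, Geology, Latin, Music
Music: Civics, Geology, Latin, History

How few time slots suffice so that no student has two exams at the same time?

5

Civics, Geology, Latin, History, Music all conflict with each other, so at least 5 time slots are needed.
Using 5 time slots: Statistics=2, Civics=4, Geology=3, Latin=2, History=1, Music=5. No two conflicting exams share a time slot.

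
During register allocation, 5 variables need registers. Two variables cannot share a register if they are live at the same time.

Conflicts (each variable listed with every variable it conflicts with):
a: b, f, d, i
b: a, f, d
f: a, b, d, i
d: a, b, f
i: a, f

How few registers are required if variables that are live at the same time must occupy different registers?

4

a, b, f, d all conflict with each other, so at least 4 registers are needed.
A valid assignment using 4 registers: a=2, b=3, f=1, d=4, i=3. No two conflicting variables share a register.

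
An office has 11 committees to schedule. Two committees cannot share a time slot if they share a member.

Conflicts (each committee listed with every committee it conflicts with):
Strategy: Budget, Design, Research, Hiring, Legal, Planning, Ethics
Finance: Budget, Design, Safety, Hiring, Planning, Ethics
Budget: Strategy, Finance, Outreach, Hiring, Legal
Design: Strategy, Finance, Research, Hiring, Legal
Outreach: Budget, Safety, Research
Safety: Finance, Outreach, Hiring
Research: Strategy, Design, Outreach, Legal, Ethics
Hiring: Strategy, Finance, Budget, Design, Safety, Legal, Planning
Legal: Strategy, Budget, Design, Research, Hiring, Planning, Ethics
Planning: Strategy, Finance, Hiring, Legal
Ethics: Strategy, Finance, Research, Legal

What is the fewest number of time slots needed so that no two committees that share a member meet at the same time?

Strategy, Budget, Hiring, Legal pairwise conflict, so at least 4 time slots are needed.
A valid assignment using 4 time slots: Strategy=2, Finance=1, Budget=4, Design=4, Outreach=1, Safety=2, Research=3, Hiring=3, Legal=1, Planning=4, Ethics=4. Every pair that conflicts lands in different time slots.

4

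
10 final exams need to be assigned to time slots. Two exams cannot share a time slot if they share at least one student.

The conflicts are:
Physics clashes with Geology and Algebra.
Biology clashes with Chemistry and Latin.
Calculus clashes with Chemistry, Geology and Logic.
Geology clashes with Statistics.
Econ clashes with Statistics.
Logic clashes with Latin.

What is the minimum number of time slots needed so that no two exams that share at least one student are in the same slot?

3

The cycle Latin-Logic-Calculus-Chemistry-Biology-Latin has odd length 5, so it cannot be 2-colored; at least 3 time slots are needed.
3 time slots suffice: Physics=1, Biology=3, Calculus=1, Chemistry=2, Geology=2, Econ=2, Algebra=2, Logic=2, Statistics=1, Latin=1. No two conflicting exams share a time slot.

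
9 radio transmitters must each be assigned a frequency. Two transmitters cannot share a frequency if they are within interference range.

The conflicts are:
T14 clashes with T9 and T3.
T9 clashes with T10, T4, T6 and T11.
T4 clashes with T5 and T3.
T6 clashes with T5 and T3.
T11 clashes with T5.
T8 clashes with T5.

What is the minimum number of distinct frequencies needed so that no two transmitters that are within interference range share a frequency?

2

T8 and T5 conflict, so at least 2 frequencies are needed.
Using 2 frequencies: T14=2, T9=1, T10=2, T4=2, T6=2, T11=2, T8=2, T5=1, T3=1. Each listed conflict is separated.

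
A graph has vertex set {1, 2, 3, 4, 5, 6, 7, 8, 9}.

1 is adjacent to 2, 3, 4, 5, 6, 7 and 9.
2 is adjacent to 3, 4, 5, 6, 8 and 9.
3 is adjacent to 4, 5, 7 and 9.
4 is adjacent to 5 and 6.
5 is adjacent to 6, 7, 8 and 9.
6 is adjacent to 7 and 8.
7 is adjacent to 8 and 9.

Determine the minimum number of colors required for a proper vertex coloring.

1, 2, 4, 5, 6 are pairwise adjacent (a clique of size 5), so at least 5 colors are needed.
One proper 5-coloring: 1=green, 2=blue, 3=yellow, 4=purple, 5=red, 6=yellow, 7=blue, 8=green, 9=purple. Every edge joins two different colors.

5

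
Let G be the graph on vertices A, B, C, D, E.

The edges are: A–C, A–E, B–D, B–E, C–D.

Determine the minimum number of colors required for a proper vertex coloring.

The cycle D-B-E-A-C-D has odd length 5, so it cannot be 2-colored; at least 3 colors are needed.
One proper 3-coloring: A=2, B=2, C=1, D=3, E=1. Each edge has distinct colors on its endpoints.

3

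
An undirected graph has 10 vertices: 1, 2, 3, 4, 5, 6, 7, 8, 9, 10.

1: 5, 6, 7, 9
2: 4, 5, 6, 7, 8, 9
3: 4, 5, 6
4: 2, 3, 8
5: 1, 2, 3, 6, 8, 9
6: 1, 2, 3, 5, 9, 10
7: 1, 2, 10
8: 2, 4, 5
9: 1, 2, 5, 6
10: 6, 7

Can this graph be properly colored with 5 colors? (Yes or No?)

The chromatic number is 4. 2, 5, 6, 9 form a clique, so at least 4 colors are needed.
4 colors suffice: color red → {1, 2, 3, 10}; color blue → {4, 5, 7}; color green → {6, 8}; color yellow → {9}.
Since 5 ≥ 4, a proper 5-coloring certainly exists.

Yes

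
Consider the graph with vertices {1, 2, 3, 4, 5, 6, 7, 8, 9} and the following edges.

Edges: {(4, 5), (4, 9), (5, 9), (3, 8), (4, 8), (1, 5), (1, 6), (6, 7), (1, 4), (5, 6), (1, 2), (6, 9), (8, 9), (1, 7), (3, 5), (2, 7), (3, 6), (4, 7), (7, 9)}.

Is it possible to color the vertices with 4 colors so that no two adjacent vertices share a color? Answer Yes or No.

The chromatic number is 3. 1, 6, 7 are mutually adjacent, so at least 3 colors are needed.
3 colors suffice: color a → {1, 3, 9}; color b → {2, 4, 6}; color c → {5, 7, 8}.
Since 4 ≥ 3, a proper 4-coloring certainly exists.

Yes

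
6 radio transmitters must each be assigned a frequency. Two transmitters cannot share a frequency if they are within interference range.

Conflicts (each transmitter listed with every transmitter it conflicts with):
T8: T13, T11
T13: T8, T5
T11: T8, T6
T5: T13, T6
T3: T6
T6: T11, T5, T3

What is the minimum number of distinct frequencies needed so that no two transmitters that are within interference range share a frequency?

3

The cycle T8-T11-T6-T5-T13-T8 has odd length 5, so it cannot be 2-colored; at least 3 frequencies are needed.
3 frequencies suffice: T8=3, T13=1, T11=2, T5=2, T3=2, T6=1. No two conflicting transmitters share a frequency.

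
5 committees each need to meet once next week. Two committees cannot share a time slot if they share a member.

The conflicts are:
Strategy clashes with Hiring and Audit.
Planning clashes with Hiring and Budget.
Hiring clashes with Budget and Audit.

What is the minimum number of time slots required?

Planning, Hiring, Budget pairwise conflict, so at least 3 time slots are needed.
Using 3 time slots: Strategy=2, Planning=3, Hiring=1, Budget=2, Audit=3. No two conflicting committees share a time slot.

3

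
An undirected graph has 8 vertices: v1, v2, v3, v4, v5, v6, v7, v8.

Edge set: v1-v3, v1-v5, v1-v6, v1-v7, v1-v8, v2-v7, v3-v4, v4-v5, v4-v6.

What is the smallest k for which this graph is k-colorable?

v1 and v6 are adjacent, so at least 2 colors are needed.
One proper 2-coloring: v1=red, v2=red, v3=blue, v4=red, v5=blue, v6=blue, v7=blue, v8=blue. Each edge has distinct colors on its endpoints.

2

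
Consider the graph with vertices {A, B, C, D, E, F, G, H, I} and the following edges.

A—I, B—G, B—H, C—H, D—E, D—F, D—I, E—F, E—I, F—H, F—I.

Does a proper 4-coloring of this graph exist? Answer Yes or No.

Yes

The chromatic number is 4. D, E, F, I form a clique, so at least 4 colors are needed.
4 colors suffice: color 1 → {G, H, I}; color 2 → {A, B, C, F}; color 3 → {E}; color 4 → {D}.
That is already a proper 4-coloring.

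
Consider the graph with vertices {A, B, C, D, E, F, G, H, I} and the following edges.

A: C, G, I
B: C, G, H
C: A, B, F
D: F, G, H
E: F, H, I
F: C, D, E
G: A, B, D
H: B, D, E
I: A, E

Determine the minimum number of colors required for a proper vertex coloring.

3

The cycle C-A-I-E-F-C has odd length 5, so it cannot be 2-colored; at least 3 colors are needed.
3 colors suffice: color 1 → {A, B, F}; color 2 → {C, D, E}; color 3 → {G, H, I}. Each edge has distinct colors on its endpoints.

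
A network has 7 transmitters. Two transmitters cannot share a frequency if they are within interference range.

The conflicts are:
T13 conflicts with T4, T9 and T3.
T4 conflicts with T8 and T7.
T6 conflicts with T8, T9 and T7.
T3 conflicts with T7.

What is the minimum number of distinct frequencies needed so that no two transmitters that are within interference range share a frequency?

The cycle T4-T8-T6-T9-T13-T4 has odd length 5, so it cannot be 2-colored; at least 3 frequencies are needed.
3 frequencies suffice: frequency 1 → {T4, T6, T3}; frequency 2 → {T13, T8, T7}; frequency 3 → {T9}. Each listed conflict is separated.

3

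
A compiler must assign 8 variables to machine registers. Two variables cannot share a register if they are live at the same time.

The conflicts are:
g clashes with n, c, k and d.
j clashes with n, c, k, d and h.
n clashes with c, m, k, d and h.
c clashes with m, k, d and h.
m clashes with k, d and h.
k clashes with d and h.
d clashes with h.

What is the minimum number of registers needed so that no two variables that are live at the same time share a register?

6

j, n, c, k, d, h all conflict with each other, so at least 6 registers are needed.
6 registers suffice: register 1 → {n}; register 2 → {d}; register 3 → {c}; register 4 → {k}; register 5 → {g, h}; register 6 → {j, m}. No two conflicting variables share a register.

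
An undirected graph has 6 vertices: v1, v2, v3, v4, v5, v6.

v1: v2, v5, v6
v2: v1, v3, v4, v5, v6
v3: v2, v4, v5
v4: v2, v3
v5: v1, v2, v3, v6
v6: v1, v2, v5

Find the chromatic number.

4

v1, v2, v5, v6 form a clique, so at least 4 colors are needed.
4 colors suffice: color 1 → {v2}; color 2 → {v4, v5}; color 3 → {v3, v6}; color 4 → {v1}. No two adjacent vertices share a color.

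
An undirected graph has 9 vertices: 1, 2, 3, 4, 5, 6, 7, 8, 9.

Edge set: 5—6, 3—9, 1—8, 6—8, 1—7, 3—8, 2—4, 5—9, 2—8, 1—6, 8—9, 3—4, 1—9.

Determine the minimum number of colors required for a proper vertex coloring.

3

3, 8, 9 are mutually adjacent, so at least 3 colors are needed.
A valid assignment using 3 colors: 1=green, 2=blue, 3=green, 4=red, 5=red, 6=blue, 7=red, 8=red, 9=blue. No two adjacent vertices share a color.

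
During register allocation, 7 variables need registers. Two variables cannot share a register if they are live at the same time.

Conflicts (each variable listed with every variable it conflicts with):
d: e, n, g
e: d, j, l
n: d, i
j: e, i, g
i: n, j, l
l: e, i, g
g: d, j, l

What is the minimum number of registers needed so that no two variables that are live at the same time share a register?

The cycle n-i-j-e-d-n has odd length 5, so it cannot be 2-colored; at least 3 registers are needed.
Using 3 registers: d=1, e=2, n=3, j=1, i=2, l=1, g=2. No two conflicting variables share a register.

3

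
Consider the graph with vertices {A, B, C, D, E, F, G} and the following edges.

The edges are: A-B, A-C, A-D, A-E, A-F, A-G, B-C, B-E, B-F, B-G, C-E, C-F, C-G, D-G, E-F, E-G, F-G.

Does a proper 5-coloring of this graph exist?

No

A, B, C, E, F, G form a clique, so at least 6 colors are needed.
So 5 colors are not enough.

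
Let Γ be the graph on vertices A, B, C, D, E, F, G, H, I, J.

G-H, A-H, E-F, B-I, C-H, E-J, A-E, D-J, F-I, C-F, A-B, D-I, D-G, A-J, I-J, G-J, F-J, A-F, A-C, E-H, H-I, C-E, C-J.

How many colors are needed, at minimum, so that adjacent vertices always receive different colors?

A, C, E, F, J are pairwise adjacent (a clique of size 5), so at least 5 colors are needed.
One proper 5-coloring: A=2, B=1, C=4, D=3, E=5, F=3, G=2, H=1, I=2, J=1. No two adjacent vertices share a color.

5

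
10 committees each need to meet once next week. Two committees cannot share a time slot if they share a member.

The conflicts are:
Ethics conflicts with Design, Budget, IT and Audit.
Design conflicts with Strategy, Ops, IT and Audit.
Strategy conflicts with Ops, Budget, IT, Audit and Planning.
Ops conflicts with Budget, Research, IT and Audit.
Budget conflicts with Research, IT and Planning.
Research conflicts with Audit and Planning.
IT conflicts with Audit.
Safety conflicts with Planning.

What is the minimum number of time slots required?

5

Design, Strategy, Ops, IT, Audit are mutually in conflict, so at least 5 time slots are needed.
5 time slots suffice: Ethics=3, Design=5, Strategy=4, Ops=3, Budget=1, Research=4, IT=2, Audit=1, Safety=1, Planning=2. Each listed conflict is separated.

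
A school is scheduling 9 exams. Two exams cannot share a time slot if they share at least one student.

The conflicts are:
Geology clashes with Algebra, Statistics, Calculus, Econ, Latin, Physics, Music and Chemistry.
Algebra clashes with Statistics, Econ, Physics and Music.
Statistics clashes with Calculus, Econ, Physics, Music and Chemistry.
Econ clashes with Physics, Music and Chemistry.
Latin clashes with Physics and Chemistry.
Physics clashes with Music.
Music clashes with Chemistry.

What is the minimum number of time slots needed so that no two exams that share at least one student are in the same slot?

Geology, Algebra, Statistics, Econ, Physics, Music all conflict with each other, so at least 6 time slots are needed.
Using 6 time slots: Geology=1, Algebra=6, Statistics=2, Calculus=3, Econ=4, Latin=2, Physics=5, Music=3, Chemistry=5. No two conflicting exams share a time slot.

6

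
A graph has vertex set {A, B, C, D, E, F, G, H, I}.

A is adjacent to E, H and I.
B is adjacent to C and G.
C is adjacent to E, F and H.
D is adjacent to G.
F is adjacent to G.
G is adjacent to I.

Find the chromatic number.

C and H are adjacent, so at least 2 colors are needed.
A valid assignment using 2 colors: A=red, B=blue, C=red, D=blue, E=blue, F=blue, G=red, H=blue, I=blue. Each edge has distinct colors on its endpoints.

2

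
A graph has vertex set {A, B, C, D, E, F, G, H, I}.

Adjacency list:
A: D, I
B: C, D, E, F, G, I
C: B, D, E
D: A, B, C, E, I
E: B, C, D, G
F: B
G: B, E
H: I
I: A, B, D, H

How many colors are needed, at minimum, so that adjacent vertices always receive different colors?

4

B, C, D, E are pairwise adjacent (a clique of size 4), so at least 4 colors are needed.
One proper 4-coloring: A=1, B=1, C=4, D=2, E=3, F=2, G=2, H=1, I=3. No two adjacent vertices share a color.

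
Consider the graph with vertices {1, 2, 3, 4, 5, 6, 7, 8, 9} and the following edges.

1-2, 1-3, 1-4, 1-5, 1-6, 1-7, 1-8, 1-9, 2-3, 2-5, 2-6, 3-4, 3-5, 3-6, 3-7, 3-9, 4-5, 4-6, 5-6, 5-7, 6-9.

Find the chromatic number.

1, 2, 3, 5, 6 form a clique, so at least 5 colors are needed.
5 colors suffice: color a → {1}; color b → {3, 8}; color c → {5, 9}; color d → {6, 7}; color e → {2, 4}. No two adjacent vertices share a color.

5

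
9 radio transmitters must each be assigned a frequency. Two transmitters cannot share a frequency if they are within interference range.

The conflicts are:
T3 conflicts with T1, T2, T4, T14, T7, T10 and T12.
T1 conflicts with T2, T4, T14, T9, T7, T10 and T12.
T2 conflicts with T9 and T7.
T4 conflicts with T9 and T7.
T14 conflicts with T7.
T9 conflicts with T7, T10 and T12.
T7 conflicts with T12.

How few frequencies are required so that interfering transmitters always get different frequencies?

4

T3, T1, T7, T12 pairwise conflict, so at least 4 frequencies are needed.
4 frequencies suffice: frequency 1 → {T1}; frequency 2 → {T7, T10}; frequency 3 → {T3, T9}; frequency 4 → {T2, T4, T14, T12}. No two conflicting transmitters share a frequency.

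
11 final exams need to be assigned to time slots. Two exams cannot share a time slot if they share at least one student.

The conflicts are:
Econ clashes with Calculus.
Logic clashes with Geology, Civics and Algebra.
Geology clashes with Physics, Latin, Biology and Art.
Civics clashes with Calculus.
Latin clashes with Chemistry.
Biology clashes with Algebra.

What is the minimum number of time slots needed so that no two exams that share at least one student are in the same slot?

2

Logic and Civics conflict, so at least 2 time slots are needed.
2 time slots suffice: time slot 1 → {Econ, Geology, Civics, Chemistry, Algebra}; time slot 2 → {Logic, Physics, Latin, Biology, Art, Calculus}. Every pair that conflicts lands in different time slots.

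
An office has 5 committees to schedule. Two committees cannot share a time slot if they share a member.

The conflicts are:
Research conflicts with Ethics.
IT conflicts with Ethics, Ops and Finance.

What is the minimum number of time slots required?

IT and Ethics conflict, so at least 2 time slots are needed.
2 time slots suffice: time slot 1 → {Research, IT}; time slot 2 → {Ethics, Ops, Finance}. Every pair that conflicts lands in different time slots.

2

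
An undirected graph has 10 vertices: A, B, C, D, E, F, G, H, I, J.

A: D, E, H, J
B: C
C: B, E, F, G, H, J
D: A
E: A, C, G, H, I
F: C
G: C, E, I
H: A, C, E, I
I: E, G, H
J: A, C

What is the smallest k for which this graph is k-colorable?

3

A, E, H are pairwise adjacent, so at least 3 colors are needed.
A valid assignment using 3 colors: A=1, B=2, C=1, D=2, E=2, F=2, G=3, H=3, I=1, J=2. Every edge joins two different colors.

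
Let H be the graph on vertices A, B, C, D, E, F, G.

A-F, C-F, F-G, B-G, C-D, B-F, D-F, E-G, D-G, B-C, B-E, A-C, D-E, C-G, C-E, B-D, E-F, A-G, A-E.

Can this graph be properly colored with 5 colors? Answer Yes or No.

B, C, D, E, F, G form a clique, so at least 6 colors are needed.
So 5 colors are not enough.

No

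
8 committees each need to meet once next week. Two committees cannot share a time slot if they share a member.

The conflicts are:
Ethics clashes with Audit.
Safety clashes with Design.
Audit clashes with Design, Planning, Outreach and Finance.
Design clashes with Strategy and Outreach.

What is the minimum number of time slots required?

3

Audit, Design, Outreach pairwise conflict, so at least 3 time slots are needed.
3 time slots suffice: time slot 1 → {Safety, Audit, Strategy}; time slot 2 → {Ethics, Design, Planning, Finance}; time slot 3 → {Outreach}. Every pair that conflicts lands in different time slots.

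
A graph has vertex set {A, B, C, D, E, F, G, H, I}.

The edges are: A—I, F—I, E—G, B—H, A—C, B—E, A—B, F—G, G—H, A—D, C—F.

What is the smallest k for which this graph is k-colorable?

F and I are adjacent, so at least 2 colors are needed.
2 colors suffice: color red → {A, E, F, H}; color blue → {B, C, D, G, I}. No two adjacent vertices share a color.

2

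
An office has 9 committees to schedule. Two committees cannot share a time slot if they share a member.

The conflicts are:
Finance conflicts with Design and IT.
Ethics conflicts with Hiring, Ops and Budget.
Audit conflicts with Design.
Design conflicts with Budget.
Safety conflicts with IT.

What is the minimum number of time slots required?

2

Design and Budget conflict, so at least 2 time slots are needed.
2 time slots suffice: time slot 1 → {Ethics, Design, IT}; time slot 2 → {Finance, Audit, Safety, Hiring, Ops, Budget}. Every pair that conflicts lands in different time slots.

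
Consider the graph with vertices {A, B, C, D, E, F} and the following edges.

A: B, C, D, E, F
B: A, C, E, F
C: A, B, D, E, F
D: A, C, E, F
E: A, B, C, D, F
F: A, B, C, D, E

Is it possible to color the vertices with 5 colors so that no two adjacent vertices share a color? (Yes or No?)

The chromatic number is 5. A, B, C, E, F are pairwise adjacent (a clique of size 5), so at least 5 colors are needed.
5 colors suffice: A=blue, B=purple, C=yellow, D=purple, E=green, F=red.
That is already a proper 5-coloring.

Yes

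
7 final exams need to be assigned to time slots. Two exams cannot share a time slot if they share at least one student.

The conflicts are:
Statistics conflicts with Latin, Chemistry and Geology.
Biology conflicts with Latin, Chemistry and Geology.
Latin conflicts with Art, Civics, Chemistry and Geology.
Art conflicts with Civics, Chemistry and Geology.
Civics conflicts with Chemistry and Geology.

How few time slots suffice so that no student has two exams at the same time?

4

Latin, Art, Civics, Chemistry are mutually in conflict, so at least 4 time slots are needed.
4 time slots suffice: Statistics=3, Biology=3, Latin=1, Art=3, Civics=4, Chemistry=2, Geology=2. No two conflicting exams share a time slot.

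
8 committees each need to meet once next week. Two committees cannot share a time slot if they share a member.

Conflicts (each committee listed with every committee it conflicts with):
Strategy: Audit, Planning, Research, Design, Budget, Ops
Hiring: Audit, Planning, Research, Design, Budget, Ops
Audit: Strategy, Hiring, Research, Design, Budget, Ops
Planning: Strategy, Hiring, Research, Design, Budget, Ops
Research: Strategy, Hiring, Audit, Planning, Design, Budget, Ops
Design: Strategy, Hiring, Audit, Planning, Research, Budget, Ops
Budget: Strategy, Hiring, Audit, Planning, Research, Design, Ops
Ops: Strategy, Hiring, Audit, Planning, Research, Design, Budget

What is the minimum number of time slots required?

Strategy, Audit, Research, Design, Budget, Ops are mutually in conflict, so at least 6 time slots are needed.
A valid assignment using 6 time slots: Strategy=6, Hiring=6, Audit=5, Planning=5, Research=4, Design=2, Budget=1, Ops=3. Each listed conflict is separated.

6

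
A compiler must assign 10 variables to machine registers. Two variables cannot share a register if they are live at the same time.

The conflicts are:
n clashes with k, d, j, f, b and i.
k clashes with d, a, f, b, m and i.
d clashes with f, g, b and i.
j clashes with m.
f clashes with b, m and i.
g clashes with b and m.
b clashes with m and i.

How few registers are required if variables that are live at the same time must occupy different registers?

6

n, k, d, f, b, i all conflict with each other, so at least 6 registers are needed.
6 registers suffice: n=5, k=2, d=3, j=1, a=1, f=4, g=2, b=1, m=3, i=6. No two conflicting variables share a register.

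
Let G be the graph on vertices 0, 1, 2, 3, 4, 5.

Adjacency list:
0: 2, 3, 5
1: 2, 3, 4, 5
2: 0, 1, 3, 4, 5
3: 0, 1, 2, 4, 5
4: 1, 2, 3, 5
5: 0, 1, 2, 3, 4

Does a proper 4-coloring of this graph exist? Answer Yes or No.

1, 2, 3, 4, 5 are mutually adjacent (a clique of size 5), so at least 5 colors are needed.
So 4 colors are not enough.

No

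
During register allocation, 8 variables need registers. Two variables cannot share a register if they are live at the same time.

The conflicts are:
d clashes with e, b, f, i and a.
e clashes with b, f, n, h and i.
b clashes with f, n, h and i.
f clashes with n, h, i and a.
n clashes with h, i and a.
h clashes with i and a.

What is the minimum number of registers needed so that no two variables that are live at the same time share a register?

6

e, b, f, n, h, i all conflict with each other, so at least 6 registers are needed.
A valid assignment using 6 registers: d=2, e=3, b=6, f=1, n=4, h=2, i=5, a=3. Every pair that conflicts lands in different registers.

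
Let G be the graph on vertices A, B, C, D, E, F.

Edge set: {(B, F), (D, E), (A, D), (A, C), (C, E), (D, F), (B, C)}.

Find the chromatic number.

The cycle D-F-B-C-E-D has odd length 5, so it cannot be 2-colored; at least 3 colors are needed.
A valid assignment using 3 colors: A=2, B=2, C=1, D=1, E=2, F=3. Each edge has distinct colors on its endpoints.

3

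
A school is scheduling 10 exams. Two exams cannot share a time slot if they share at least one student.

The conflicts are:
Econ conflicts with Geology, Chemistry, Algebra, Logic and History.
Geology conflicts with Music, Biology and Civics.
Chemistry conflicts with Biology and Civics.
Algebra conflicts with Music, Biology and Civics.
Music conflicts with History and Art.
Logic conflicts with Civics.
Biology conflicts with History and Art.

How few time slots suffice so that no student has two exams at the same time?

Econ and History conflict, so at least 2 time slots are needed.
A valid assignment using 2 time slots: Econ=1, Geology=2, Chemistry=2, Algebra=2, Music=1, Logic=2, Biology=1, Civics=1, History=2, Art=2. Each listed conflict is separated.

2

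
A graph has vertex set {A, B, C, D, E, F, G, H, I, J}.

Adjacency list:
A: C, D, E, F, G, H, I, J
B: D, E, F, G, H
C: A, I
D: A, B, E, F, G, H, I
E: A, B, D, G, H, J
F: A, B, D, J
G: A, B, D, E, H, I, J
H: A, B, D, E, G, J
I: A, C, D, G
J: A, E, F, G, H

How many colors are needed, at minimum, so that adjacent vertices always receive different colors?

5

A, D, E, G, H form a clique, so at least 5 colors are needed.
5 colors suffice: color red → {A, B}; color blue → {C, D, J}; color green → {F, G}; color yellow → {E, I}; color purple → {H}. Every edge joins two different colors.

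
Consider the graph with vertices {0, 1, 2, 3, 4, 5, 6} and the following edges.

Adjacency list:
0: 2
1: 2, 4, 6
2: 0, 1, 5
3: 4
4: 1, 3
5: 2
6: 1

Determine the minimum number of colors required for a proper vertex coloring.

2

0 and 2 are adjacent, so at least 2 colors are needed.
One proper 2-coloring: 0=a, 1=a, 2=b, 3=a, 4=b, 5=a, 6=b. Each edge has distinct colors on its endpoints.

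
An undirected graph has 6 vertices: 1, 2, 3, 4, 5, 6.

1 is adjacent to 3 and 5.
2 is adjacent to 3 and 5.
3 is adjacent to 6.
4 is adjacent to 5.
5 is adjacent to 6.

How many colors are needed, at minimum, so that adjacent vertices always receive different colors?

2

1 and 5 are adjacent, so at least 2 colors are needed.
2 colors suffice: 1=blue, 2=blue, 3=red, 4=blue, 5=red, 6=blue. No two adjacent vertices share a color.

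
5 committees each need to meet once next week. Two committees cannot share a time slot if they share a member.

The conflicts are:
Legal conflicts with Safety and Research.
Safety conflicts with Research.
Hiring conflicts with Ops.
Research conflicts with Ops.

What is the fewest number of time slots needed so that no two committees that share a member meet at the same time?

3

Legal, Safety, Research are mutually in conflict, so at least 3 time slots are needed.
Using 3 time slots: Legal=3, Safety=2, Hiring=1, Research=1, Ops=2. No two conflicting committees share a time slot.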